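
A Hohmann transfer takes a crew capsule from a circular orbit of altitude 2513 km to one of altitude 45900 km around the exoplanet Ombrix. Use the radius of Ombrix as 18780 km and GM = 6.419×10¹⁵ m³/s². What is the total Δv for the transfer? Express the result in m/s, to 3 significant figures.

Δv_total ≈ 6890 m/s

r₁ = 18780 + 2513 = 21293 km = 2.1293×10⁷ m.
r₂ = 18780 + 45900 = 64680 km = 6.4680×10⁷ m.
Transfer ellipse a_t = (r₁ + r₂)/2 = 4.299×10⁷ m.
At r₁: circular v_c1 = √(μ/r₁) = 17360 m/s; transfer-periapsis v_p = √[μ(2/r₁ − 1/a_t)] = 21300 m/s.
Δv₁ = v_p − v_c1 = 3935 m/s.
At r₂: circular v_c2 = √(μ/r₂) = 9962 m/s; transfer-apoapsis v_a = √[μ(2/r₂ − 1/a_t)] = 7011 m/s.
Δv₂ = v_c2 − v_a = 2951 m/s.
Total Δv = Δv₁ + Δv₂ = 6886 m/s.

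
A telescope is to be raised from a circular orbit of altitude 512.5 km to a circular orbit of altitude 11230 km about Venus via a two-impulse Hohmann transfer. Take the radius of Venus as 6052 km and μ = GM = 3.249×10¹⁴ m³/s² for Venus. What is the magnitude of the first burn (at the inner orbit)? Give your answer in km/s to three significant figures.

r₁ = 6052 + 512.5 = 6564.5 km = 6.5645×10⁶ m.
r₂ = 6052 + 11230 = 17282 km = 1.7282×10⁷ m.
Transfer ellipse a_t = (r₁ + r₂)/2 = 1.192×10⁷ m.
At r₁: circular v_c1 = √(μ/r₁) = 7035 m/s; transfer-periapsis v_p = √[μ(2/r₁ − 1/a_t)] = 8470 m/s.
Δv₁ = v_p − v_c1 = 1435 m/s.
= 1.435 km/s.

Δv ≈ 1.43 km/s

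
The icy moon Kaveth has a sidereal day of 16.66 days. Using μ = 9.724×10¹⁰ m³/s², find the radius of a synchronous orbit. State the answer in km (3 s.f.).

r_sync ≈ 17200 km

T = 16.66 days = 1.439×10⁶ s.
A synchronous orbit has period T, so by Kepler's third law a = (μT²/4π²)^(1/3).
μT²/4π² = 9.724×10¹⁰ × (1.439×10⁶)² / 39.48 = 5.103×10²¹ m³.
a = 1.722×10⁷ m = 17217 km.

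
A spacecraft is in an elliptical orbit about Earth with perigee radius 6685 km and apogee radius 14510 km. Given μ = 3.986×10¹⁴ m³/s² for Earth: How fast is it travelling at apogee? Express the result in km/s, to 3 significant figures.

v ≈ 4.16 km/s

Semi-major axis a = (r_p + r_a)/2 = 10598 km = 1.060×10⁷ m.
Vis-viva: v² = μ(2/r − 1/a) = 3.986×10¹⁴ × (1.378×10⁻⁷ − 9.436×10⁻⁸) = 1.733×10⁷ m²/s².
v = 4163 m/s = 4.163 km/s.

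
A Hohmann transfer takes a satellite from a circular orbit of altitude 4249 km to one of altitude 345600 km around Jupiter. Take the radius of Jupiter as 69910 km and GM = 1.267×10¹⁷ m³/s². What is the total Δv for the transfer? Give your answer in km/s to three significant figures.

r₁ = 69910 + 4249 = 74159 km = 7.4159×10⁷ m.
r₂ = 69910 + 345600 = 415510 km = 4.1551×10⁸ m.
Transfer ellipse a_t = (r₁ + r₂)/2 = 2.448×10⁸ m.
At r₁: circular v_c1 = √(μ/r₁) = 41330 m/s; transfer-perijove v_p = √[μ(2/r₁ − 1/a_t)] = 53850 m/s.
Δv₁ = v_p − v_c1 = 12510 m/s.
At r₂: circular v_c2 = √(μ/r₂) = 17460 m/s; transfer-apojove v_a = √[μ(2/r₂ − 1/a_t)] = 9610 m/s.
Δv₂ = v_c2 − v_a = 7852 m/s.
Total Δv = Δv₁ + Δv₂ = 20360 m/s = 20.36 km/s.

Δv_total ≈ 20.4 km/s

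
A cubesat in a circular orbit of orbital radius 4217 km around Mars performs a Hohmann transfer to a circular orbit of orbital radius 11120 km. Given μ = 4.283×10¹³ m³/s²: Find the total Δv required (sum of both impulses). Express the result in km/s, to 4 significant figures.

r₁ = 4217 km = 4.217×10⁶ m.
r₂ = 11120 km = 1.112×10⁷ m.
Transfer ellipse a_t = (r₁ + r₂)/2 = 7.668×10⁶ m.
At r₁: circular v_c1 = √(μ/r₁) = 3187 m/s; transfer-periapsis v_p = √[μ(2/r₁ − 1/a_t)] = 3838 m/s.
Δv₁ = v_p − v_c1 = 650.8 m/s.
At r₂: circular v_c2 = √(μ/r₂) = 1963 m/s; transfer-apoapsis v_a = √[μ(2/r₂ − 1/a_t)] = 1455 m/s.
Δv₂ = v_c2 − v_a = 507.2 m/s.
Total Δv = Δv₁ + Δv₂ = 1158 m/s = 1.158 km/s.

Δv_total ≈ 1.158 km/s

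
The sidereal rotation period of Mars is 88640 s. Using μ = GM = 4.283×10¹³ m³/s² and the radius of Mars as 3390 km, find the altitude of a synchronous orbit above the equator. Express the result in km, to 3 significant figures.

A synchronous orbit has period T, so by Kepler's third law a = (μT²/4π²)^(1/3).
μT²/4π² = 4.283×10¹³ × (8.864×10⁴)² / 39.48 = 8.524×10²¹ m³.
a = 2.043×10⁷ m = 20428 km.
Altitude h = a − R = 20428 − 3390 = 17038 km.

h_sync ≈ 17000 km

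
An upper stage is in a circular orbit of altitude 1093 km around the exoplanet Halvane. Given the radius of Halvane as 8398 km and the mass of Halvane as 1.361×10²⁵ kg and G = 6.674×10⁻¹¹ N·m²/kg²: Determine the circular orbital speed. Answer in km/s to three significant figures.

v ≈ 9.78 km/s

μ = GM = 6.674×10⁻¹¹ × 1.361×10²⁵ = 9.083×10¹⁴ m³/s².
r = 8398 + 1093 = 9491.0 km = 9.4910×10⁶ m.
For a circular orbit v = √(μ/r) = √(9.083×10¹⁴ / 9.491×10⁶) = √(9.570×10⁷) = 9783 m/s.
That is 9.783 km/s.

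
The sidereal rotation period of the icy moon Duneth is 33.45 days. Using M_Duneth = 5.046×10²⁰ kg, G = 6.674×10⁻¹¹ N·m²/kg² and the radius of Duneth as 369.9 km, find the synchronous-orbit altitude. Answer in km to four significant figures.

μ = GM = 6.674×10⁻¹¹ × 5.046×10²⁰ = 3.368×10¹⁰ m³/s².
T = 33.45 days = 2.890×10⁶ s.
A synchronous orbit has period T, so by Kepler's third law a = (μT²/4π²)^(1/3).
μT²/4π² = 3.368×10¹⁰ × (2.890×10⁶)² / 39.48 = 7.125×10²¹ m³.
a = 1.924×10⁷ m = 19243 km.
Altitude h = a − R = 19243 − 369.9 = 18873 km.

h_sync ≈ 18870 km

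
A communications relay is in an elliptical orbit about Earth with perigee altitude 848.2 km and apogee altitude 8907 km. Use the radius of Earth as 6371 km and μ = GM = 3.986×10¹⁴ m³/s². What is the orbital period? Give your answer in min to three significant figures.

r_p = 6371 + 848.2 = 7219.2 km = 7.2192×10⁶ m.
r_a = 6371 + 8907 = 15278 km = 1.5278×10⁷ m.
Semi-major axis a = (r_p + r_a)/2 = (7219.2 + 15278)/2 = 11249 km = 1.125×10⁷ m.
By Kepler's third law T = 2π√(a³/μ) = 2π × 1.890×10³ = 1.187×10⁴ s.
= 197.9 min.

T ≈ 198 min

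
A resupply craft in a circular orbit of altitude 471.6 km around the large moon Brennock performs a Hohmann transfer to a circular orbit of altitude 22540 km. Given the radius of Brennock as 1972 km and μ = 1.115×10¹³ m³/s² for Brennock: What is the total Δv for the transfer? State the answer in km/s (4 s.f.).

r₁ = 1972 + 471.6 = 2443.6 km = 2.4436×10⁶ m.
r₂ = 1972 + 22540 = 24512 km = 2.4512×10⁷ m.
Transfer ellipse a_t = (r₁ + r₂)/2 = 1.348×10⁷ m.
At r₁: circular v_c1 = √(μ/r₁) = 2136 m/s; transfer-periapsis v_p = √[μ(2/r₁ − 1/a_t)] = 2881 m/s.
Δv₁ = v_p − v_c1 = 744.6 m/s.
At r₂: circular v_c2 = √(μ/r₂) = 674.4 m/s; transfer-apoapsis v_a = √[μ(2/r₂ − 1/a_t)] = 287.2 m/s.
Δv₂ = v_c2 − v_a = 387.3 m/s.
Total Δv = Δv₁ + Δv₂ = 1132 m/s = 1.132 km/s.

Δv_total ≈ 1.132 km/s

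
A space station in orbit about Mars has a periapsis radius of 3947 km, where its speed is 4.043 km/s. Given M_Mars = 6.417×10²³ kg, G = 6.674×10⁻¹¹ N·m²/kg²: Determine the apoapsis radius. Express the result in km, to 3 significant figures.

μ = GM = 6.674×10⁻¹¹ × 6.417×10²³ = 4.283×10¹³ m³/s².
r_p = 3.947×10⁶ m.
Specific energy ε = v²/2 − μ/r = -2.678×10⁶ J/kg, so a = −μ/(2ε) = 7.997×10⁶ m.
The apsides satisfy r_p + r_a = 2a, so the apoapsis radius is 2a − r_p = 1.205×10⁷ m = 12048 km.

apoapsis radius ≈ 12000 km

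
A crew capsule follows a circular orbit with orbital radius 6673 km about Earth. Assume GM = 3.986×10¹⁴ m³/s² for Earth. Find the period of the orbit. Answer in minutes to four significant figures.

r = 6673 km = 6.673×10⁶ m.
Kepler's third law: T = 2π√(r³/μ) = 2π√((6.673×10⁶)³ / 3.986×10¹⁴).
r³/μ = 7.455×10⁵ s², so T = 2π × 8.634×10² = 5.425×10³ s.
Converting: 5.425×10³ s ÷ 60.00 = 90.42 minutes.

T ≈ 90.42 minutes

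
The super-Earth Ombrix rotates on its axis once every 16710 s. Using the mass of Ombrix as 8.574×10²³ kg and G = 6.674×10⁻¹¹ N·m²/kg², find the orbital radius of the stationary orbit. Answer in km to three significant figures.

r_sync ≈ 7400 km

μ = GM = 6.674×10⁻¹¹ × 8.574×10²³ = 5.722×10¹³ m³/s².
A synchronous orbit has period T, so by Kepler's third law a = (μT²/4π²)^(1/3).
μT²/4π² = 5.722×10¹³ × (1.671×10⁴)² / 39.48 = 4.047×10²⁰ m³.
a = 7.397×10⁶ m = 7397.0 km.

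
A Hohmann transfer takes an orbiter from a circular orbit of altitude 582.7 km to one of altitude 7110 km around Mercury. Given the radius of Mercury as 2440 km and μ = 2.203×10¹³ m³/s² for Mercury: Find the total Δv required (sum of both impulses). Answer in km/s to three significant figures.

r₁ = 2440 + 582.7 = 3022.7 km = 3.0227×10⁶ m.
r₂ = 2440 + 7110 = 9550.0 km = 9.5500×10⁶ m.
Transfer ellipse a_t = (r₁ + r₂)/2 = 6.286×10⁶ m.
At r₁: circular v_c1 = √(μ/r₁) = 2700 m/s; transfer-periherm v_p = √[μ(2/r₁ − 1/a_t)] = 3327 m/s.
Δv₁ = v_p − v_c1 = 627.8 m/s.
At r₂: circular v_c2 = √(μ/r₂) = 1519 m/s; transfer-apoherm v_a = √[μ(2/r₂ − 1/a_t)] = 1053 m/s.
Δv₂ = v_c2 − v_a = 465.6 m/s.
Total Δv = Δv₁ + Δv₂ = 1093 m/s = 1.093 km/s.

Δv_total ≈ 1.09 km/s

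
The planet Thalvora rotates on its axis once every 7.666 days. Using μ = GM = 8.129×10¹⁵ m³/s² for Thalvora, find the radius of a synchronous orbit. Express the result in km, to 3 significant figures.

r_sync ≈ 4.49×10⁵ km

T = 7.666 days = 6.623×10⁵ s.
A synchronous orbit has period T, so by Kepler's third law a = (μT²/4π²)^(1/3).
μT²/4π² = 8.129×10¹⁵ × (6.623×10⁵)² / 39.48 = 9.033×10²⁵ m³.
a = 4.487×10⁸ m = 4.4869×10⁵ km.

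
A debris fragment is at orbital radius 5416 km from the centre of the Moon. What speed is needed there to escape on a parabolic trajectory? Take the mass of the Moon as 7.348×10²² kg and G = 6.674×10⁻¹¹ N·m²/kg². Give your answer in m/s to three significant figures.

μ = GM = 6.674×10⁻¹¹ × 7.348×10²² = 4.904×10¹² m³/s².
r = 5416 km = 5.416×10⁶ m.
Escape speed v_esc = √(2μ/r) = √(2 × 4.904×10¹² / 5.416×10⁶) = √(1.811×10⁶) = 1346 m/s.

v_esc ≈ 1350 m/s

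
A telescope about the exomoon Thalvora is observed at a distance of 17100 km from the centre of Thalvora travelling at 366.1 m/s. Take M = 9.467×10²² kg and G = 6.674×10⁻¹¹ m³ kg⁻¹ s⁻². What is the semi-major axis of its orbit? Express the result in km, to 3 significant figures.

a ≈ 10400 km

μ = GM = 6.674×10⁻¹¹ × 9.467×10²² = 6.318×10¹² m³/s².
r = 1.710×10⁷ m.
Vis-viva rearranged: 1/a = 2/r − v²/μ = 1.170×10⁻⁷ − 2.121×10⁻⁸ = 9.575×10⁻⁸ m⁻¹.
a = 1.044×10⁷ m = 10444 km.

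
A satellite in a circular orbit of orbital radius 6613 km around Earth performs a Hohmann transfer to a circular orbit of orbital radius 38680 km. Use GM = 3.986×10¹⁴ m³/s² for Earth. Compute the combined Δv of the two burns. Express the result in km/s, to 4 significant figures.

r₁ = 6613 km = 6.613×10⁶ m.
r₂ = 38680 km = 3.868×10⁷ m.
Transfer ellipse a_t = (r₁ + r₂)/2 = 2.265×10⁷ m.
At r₁: circular v_c1 = √(μ/r₁) = 7764 m/s; transfer-perigee v_p = √[μ(2/r₁ − 1/a_t)] = 10150 m/s.
Δv₁ = v_p − v_c1 = 2383 m/s.
At r₂: circular v_c2 = √(μ/r₂) = 3210 m/s; transfer-apogee v_a = √[μ(2/r₂ − 1/a_t)] = 1735 m/s.
Δv₂ = v_c2 − v_a = 1475 m/s.
Total Δv = Δv₁ + Δv₂ = 3858 m/s = 3.858 km/s.

Δv_total ≈ 3.858 km/s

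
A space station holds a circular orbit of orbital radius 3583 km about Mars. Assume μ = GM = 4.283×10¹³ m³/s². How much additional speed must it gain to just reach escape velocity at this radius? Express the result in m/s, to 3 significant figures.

r = 3583 km = 3.583×10⁶ m.
Circular speed v_c = √(μ/r) = 3457 m/s.
Escape speed v_esc = √(2μ/r) = √2 × v_c = 4890 m/s.
Δv = v_esc − v_c = 1432 m/s.

Δv ≈ 1430 m/s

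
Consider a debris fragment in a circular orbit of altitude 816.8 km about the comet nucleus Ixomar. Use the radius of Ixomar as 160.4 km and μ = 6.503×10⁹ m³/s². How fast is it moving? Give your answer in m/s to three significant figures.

v ≈ 81.6 m/s

r = 160.4 + 816.8 = 977.20 km = 9.7720×10⁵ m.
For a circular orbit v = √(μ/r) = √(6.503×10⁹ / 9.772×10⁵) = √(6.655×10³) = 81.58 m/s.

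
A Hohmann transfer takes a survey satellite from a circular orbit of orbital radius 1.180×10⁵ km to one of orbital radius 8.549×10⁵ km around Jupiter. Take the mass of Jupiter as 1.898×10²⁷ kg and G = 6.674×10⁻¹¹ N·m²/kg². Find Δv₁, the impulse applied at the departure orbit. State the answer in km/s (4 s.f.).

μ = GM = 6.674×10⁻¹¹ × 1.898×10²⁷ = 1.267×10¹⁷ m³/s².
r₁ = 1.180×10⁵ km = 1.180×10⁸ m.
r₂ = 8.549×10⁵ km = 8.549×10⁸ m.
Transfer ellipse a_t = (r₁ + r₂)/2 = 4.864×10⁸ m.
At r₁: circular v_c1 = √(μ/r₁) = 32760 m/s; transfer-perijove v_p = √[μ(2/r₁ − 1/a_t)] = 43430 m/s.
Δv₁ = v_p − v_c1 = 10670 m/s.
= 10.67 km/s.

Δv ≈ 10.67 km/s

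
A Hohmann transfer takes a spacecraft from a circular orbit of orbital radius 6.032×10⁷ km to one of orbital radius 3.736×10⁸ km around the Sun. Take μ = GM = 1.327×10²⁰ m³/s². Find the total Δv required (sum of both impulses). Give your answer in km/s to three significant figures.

Δv_total ≈ 23.6 km/s

r₁ = 6.032×10⁷ km = 6.032×10¹⁰ m.
r₂ = 3.736×10⁸ km = 3.736×10¹¹ m.
Transfer ellipse a_t = (r₁ + r₂)/2 = 2.170×10¹¹ m.
At r₁: circular v_c1 = √(μ/r₁) = 46900 m/s; transfer-perihelion v_p = √[μ(2/r₁ − 1/a_t)] = 61550 m/s.
Δv₁ = v_p − v_c1 = 14650 m/s.
At r₂: circular v_c2 = √(μ/r₂) = 18850 m/s; transfer-aphelion v_a = √[μ(2/r₂ − 1/a_t)] = 9937 m/s.
Δv₂ = v_c2 − v_a = 8909 m/s.
Total Δv = Δv₁ + Δv₂ = 23550 m/s = 23.55 km/s.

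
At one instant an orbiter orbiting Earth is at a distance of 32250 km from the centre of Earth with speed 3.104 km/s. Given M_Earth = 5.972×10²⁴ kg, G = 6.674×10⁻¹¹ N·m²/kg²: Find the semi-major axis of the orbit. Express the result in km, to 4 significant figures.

a ≈ 26430 km

μ = GM = 6.674×10⁻¹¹ × 5.972×10²⁴ = 3.986×10¹⁴ m³/s².
r = 3.225×10⁷ m.
Vis-viva rearranged: 1/a = 2/r − v²/μ = 6.202×10⁻⁸ − 2.417×10⁻⁸ = 3.784×10⁻⁸ m⁻¹.
a = 2.643×10⁷ m = 26426 km.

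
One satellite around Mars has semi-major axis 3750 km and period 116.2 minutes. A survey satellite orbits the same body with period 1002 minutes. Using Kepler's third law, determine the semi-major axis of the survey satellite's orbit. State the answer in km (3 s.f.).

Kepler's third law: a³ ∝ T², so a₂ = a₁ (T₂/T₁)^(2/3).
T₂/T₁ = 8.623, (T₂/T₁)^(2/3) = 4.205.
a₂ = 3750 × 4.205 = 15770 km.

a₂ ≈ 15800 km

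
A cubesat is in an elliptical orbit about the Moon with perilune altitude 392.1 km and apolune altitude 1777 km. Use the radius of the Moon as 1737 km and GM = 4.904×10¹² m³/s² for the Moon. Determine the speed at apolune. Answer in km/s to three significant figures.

r_p = 1737 + 392.1 = 2129.1 km = 2.1291×10⁶ m.
r_a = 1737 + 1777 = 3514.0 km = 3.5140×10⁶ m.
Semi-major axis a = (r_p + r_a)/2 = 2821.6 km = 2.822×10⁶ m.
Vis-viva: v² = μ(2/r − 1/a) = 4.904×10¹² × (5.692×10⁻⁷ − 3.544×10⁻⁷) = 1.053×10⁶ m²/s².
v = 1026 m/s = 1.026 km/s.

v ≈ 1.03 km/s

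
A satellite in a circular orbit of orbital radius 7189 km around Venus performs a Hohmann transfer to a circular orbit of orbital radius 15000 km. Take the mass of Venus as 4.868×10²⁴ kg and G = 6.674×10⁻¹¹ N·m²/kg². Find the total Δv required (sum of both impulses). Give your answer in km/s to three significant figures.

μ = GM = 6.674×10⁻¹¹ × 4.868×10²⁴ = 3.249×10¹⁴ m³/s².
r₁ = 7189 km = 7.189×10⁶ m.
r₂ = 15000 km = 1.500×10⁷ m.
Transfer ellipse a_t = (r₁ + r₂)/2 = 1.109×10⁷ m.
At r₁: circular v_c1 = √(μ/r₁) = 6723 m/s; transfer-periapsis v_p = √[μ(2/r₁ − 1/a_t)] = 7817 m/s.
Δv₁ = v_p − v_c1 = 1094 m/s.
At r₂: circular v_c2 = √(μ/r₂) = 4654 m/s; transfer-apoapsis v_a = √[μ(2/r₂ − 1/a_t)] = 3746 m/s.
Δv₂ = v_c2 − v_a = 907.7 m/s.
Total Δv = Δv₁ + Δv₂ = 2002 m/s = 2.002 km/s.

Δv_total ≈ 2.00 km/s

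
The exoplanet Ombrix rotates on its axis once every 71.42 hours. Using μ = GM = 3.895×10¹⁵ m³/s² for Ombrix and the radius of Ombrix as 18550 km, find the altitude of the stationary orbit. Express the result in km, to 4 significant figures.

h_sync ≈ 1.683×10⁵ km

T = 71.42 hours = 2.571×10⁵ s.
A synchronous orbit has period T, so by Kepler's third law a = (μT²/4π²)^(1/3).
μT²/4π² = 3.895×10¹⁵ × (2.571×10⁵)² / 39.48 = 6.522×10²⁴ m³.
a = 1.868×10⁸ m = 1.8684×10⁵ km.
Altitude h = a − R = 1.8684×10⁵ − 18550 = 1.6829×10⁵ km.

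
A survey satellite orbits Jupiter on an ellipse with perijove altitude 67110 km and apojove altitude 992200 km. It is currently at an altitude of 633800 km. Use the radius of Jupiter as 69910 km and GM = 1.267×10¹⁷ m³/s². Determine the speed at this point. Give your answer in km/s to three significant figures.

r_p = 69910 + 67110 = 137020 km = 1.3702×10⁸ m.
r_a = 69910 + 992200 = 1062100 km = 1.0621×10⁹ m.
r = 69910 + 633800 = 7.0371×10⁵ km = 7.037×10⁸ m.
Semi-major axis a = (r_p + r_a)/2 = 5.9956×10⁵ km = 5.996×10⁸ m.
Vis-viva: v² = μ(2/r − 1/a) = 1.267×10¹⁷ × (2.842×10⁻⁹ − 1.668×10⁻⁹) = 1.488×10⁸ m²/s².
v = 12200 m/s = 12.20 km/s.

v ≈ 12.2 km/s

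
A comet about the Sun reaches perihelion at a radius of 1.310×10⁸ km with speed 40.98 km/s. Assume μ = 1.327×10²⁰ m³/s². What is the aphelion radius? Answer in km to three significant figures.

r_p = 1.310×10¹¹ m.
Specific energy ε = v²/2 − μ/r = -1.733×10⁸ J/kg, so a = −μ/(2ε) = 3.829×10¹¹ m.
The apsides satisfy r_p + r_a = 2a, so the aphelion radius is 2a − r_p = 6.347×10¹¹ m = 6.3474×10⁸ km.

aphelion radius ≈ 6.35×10⁸ km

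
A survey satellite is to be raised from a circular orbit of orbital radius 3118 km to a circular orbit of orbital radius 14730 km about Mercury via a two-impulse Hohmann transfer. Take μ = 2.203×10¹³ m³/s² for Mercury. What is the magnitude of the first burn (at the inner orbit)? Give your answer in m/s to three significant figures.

r₁ = 3118 km = 3.118×10⁶ m.
r₂ = 14730 km = 1.473×10⁷ m.
Transfer ellipse a_t = (r₁ + r₂)/2 = 8.924×10⁶ m.
At r₁: circular v_c1 = √(μ/r₁) = 2658 m/s; transfer-periherm v_p = √[μ(2/r₁ − 1/a_t)] = 3415 m/s.
Δv₁ = v_p − v_c1 = 756.9 m/s.

Δv ≈ 757 m/s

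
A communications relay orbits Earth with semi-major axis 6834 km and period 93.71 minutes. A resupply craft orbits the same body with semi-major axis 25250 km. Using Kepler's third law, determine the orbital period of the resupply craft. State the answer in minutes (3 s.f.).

Kepler's third law: T² ∝ a³, so T₂ = T₁ (a₂/a₁)^(3/2).
a₂/a₁ = 3.695, (a₂/a₁)^(3/2) = 7.102.
T₂ = 93.71 × 7.102 = 665.5 minutes.

T₂ ≈ 666 minutes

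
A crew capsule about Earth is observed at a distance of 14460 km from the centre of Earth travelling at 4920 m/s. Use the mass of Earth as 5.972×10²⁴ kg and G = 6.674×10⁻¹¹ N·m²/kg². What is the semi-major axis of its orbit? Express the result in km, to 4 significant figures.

a ≈ 12890 km

μ = GM = 6.674×10⁻¹¹ × 5.972×10²⁴ = 3.986×10¹⁴ m³/s².
r = 1.446×10⁷ m.
Vis-viva rearranged: 1/a = 2/r − v²/μ = 1.383×10⁻⁷ − 6.073×10⁻⁸ = 7.758×10⁻⁸ m⁻¹.
a = 1.289×10⁷ m = 12890 km.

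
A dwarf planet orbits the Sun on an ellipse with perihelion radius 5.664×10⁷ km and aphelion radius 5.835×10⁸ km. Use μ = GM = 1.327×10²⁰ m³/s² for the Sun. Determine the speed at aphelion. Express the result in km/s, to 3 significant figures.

v ≈ 6.34 km/s

Semi-major axis a = (r_p + r_a)/2 = 3.2007×10⁸ km = 3.201×10¹¹ m.
Vis-viva: v² = μ(2/r − 1/a) = 1.327×10²⁰ × (3.428×10⁻¹² − 3.124×10⁻¹²) = 4.024×10⁷ m²/s².
v = 6344 m/s = 6.344 km/s.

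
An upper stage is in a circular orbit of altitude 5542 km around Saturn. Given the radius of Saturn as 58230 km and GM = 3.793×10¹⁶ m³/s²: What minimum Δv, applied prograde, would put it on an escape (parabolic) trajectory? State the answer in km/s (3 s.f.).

r = 58230 + 5542 = 63772 km = 6.3772×10⁷ m.
Circular speed v_c = √(μ/r) = 24390 m/s.
Escape speed v_esc = √(2μ/r) = √2 × v_c = 34490 m/s.
Δv = v_esc − v_c = 10100 m/s = 10.10 km/s.

Δv ≈ 10.1 km/s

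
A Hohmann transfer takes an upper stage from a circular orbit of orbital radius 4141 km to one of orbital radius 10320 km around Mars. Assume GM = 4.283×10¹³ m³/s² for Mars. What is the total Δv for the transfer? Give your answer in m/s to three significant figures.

r₁ = 4141 km = 4.141×10⁶ m.
r₂ = 10320 km = 1.032×10⁷ m.
Transfer ellipse a_t = (r₁ + r₂)/2 = 7.230×10⁶ m.
At r₁: circular v_c1 = √(μ/r₁) = 3216 m/s; transfer-periapsis v_p = √[μ(2/r₁ − 1/a_t)] = 3842 m/s.
Δv₁ = v_p − v_c1 = 626.1 m/s.
At r₂: circular v_c2 = √(μ/r₂) = 2037 m/s; transfer-apoapsis v_a = √[μ(2/r₂ − 1/a_t)] = 1542 m/s.
Δv₂ = v_c2 − v_a = 495.5 m/s.
Total Δv = Δv₁ + Δv₂ = 1122 m/s.

Δv_total ≈ 1120 m/s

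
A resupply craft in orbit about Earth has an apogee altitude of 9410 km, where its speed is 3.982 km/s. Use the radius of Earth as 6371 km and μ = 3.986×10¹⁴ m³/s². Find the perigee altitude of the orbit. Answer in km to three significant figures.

r_a = 6371 + 9410 = 15781 km = 1.578×10⁷ m.
Specific energy ε = v²/2 − μ/r = -1.733×10⁷ J/kg, so a = −μ/(2ε) = 1.150×10⁷ m.
The apsides satisfy r_p + r_a = 2a, so the perigee radius is 2a − r_a = 7.219×10⁶ m = 7219.5 km.
Perigee altitude = 7219.5 − 6371 = 848.50 km.

perigee altitude ≈ 848 km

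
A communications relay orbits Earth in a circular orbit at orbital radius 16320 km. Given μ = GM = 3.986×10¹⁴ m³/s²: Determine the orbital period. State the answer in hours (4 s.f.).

T ≈ 5.764 hours

r = 16320 km = 1.632×10⁷ m.
Kepler's third law: T = 2π√(r³/μ) = 2π√((1.632×10⁷)³ / 3.986×10¹⁴).
r³/μ = 1.090×10⁷ s², so T = 2π × 3.302×10³ = 2.075×10⁴ s.
Converting: 2.075×10⁴ s ÷ 3600 = 5.764 hours.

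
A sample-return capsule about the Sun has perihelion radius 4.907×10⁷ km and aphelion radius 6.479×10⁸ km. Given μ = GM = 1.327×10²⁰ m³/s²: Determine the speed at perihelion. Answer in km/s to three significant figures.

v ≈ 70.9 km/s

Semi-major axis a = (r_p + r_a)/2 = 3.4848×10⁸ km = 3.485×10¹¹ m.
Vis-viva: v² = μ(2/r − 1/a) = 1.327×10²⁰ × (4.076×10⁻¹¹ − 2.870×10⁻¹²) = 5.028×10⁹ m²/s².
v = 70910 m/s = 70.91 km/s.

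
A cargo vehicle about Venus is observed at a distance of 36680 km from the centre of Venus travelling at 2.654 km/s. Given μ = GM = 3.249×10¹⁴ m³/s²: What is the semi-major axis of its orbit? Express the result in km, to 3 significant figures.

a ≈ 30400 km

r = 3.668×10⁷ m.
Specific orbital energy ε = v²/2 − μ/r = (2654)²/2 − 3.249×10¹⁴/3.668×10⁷ = -5.336×10⁶ J/kg.
Since ε = −μ/(2a), a = −μ/(2ε) = 3.045×10⁷ m = 30445 km.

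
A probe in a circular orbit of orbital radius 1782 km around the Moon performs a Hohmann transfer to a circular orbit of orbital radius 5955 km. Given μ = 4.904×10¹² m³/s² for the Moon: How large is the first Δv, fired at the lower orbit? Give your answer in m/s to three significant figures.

r₁ = 1782 km = 1.782×10⁶ m.
r₂ = 5955 km = 5.955×10⁶ m.
Transfer ellipse a_t = (r₁ + r₂)/2 = 3.868×10⁶ m.
At r₁: circular v_c1 = √(μ/r₁) = 1659 m/s; transfer-perilune v_p = √[μ(2/r₁ − 1/a_t)] = 2058 m/s.
Δv₁ = v_p − v_c1 = 399.3 m/s.

Δv ≈ 399 m/s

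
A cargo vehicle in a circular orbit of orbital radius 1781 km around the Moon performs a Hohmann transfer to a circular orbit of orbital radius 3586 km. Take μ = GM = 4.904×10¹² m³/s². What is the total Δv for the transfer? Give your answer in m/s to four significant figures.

r₁ = 1781 km = 1.781×10⁶ m.
r₂ = 3586 km = 3.586×10⁶ m.
Transfer ellipse a_t = (r₁ + r₂)/2 = 2.684×10⁶ m.
At r₁: circular v_c1 = √(μ/r₁) = 1659 m/s; transfer-perilune v_p = √[μ(2/r₁ − 1/a_t)] = 1918 m/s.
Δv₁ = v_p − v_c1 = 258.8 m/s.
At r₂: circular v_c2 = √(μ/r₂) = 1169 m/s; transfer-apolune v_a = √[μ(2/r₂ − 1/a_t)] = 952.7 m/s.
Δv₂ = v_c2 − v_a = 216.7 m/s.
Total Δv = Δv₁ + Δv₂ = 475.6 m/s.

Δv_total ≈ 475.6 m/s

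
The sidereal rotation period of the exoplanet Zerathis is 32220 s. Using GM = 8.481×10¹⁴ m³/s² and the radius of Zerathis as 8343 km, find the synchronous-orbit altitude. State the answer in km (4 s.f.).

A synchronous orbit has period T, so by Kepler's third law a = (μT²/4π²)^(1/3).
μT²/4π² = 8.481×10¹⁴ × (3.222×10⁴)² / 39.48 = 2.230×10²² m³.
a = 2.815×10⁷ m = 28148 km.
Altitude h = a − R = 28148 − 8343 = 19805 km.

h_sync ≈ 19800 km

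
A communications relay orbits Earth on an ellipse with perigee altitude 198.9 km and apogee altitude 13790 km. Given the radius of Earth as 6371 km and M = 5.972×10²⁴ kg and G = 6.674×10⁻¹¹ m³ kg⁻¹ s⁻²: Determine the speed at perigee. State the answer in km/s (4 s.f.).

μ = GM = 6.674×10⁻¹¹ × 5.972×10²⁴ = 3.986×10¹⁴ m³/s².
r_p = 6371 + 198.9 = 6569.9 km = 6.5699×10⁶ m.
r_a = 6371 + 13790 = 20161 km = 2.0161×10⁷ m.
Semi-major axis a = (r_p + r_a)/2 = 13365 km = 1.337×10⁷ m.
Vis-viva: v² = μ(2/r − 1/a) = 3.986×10¹⁴ × (3.044×10⁻⁷ − 7.482×10⁻⁸) = 9.151×10⁷ m²/s².
v = 9566 m/s = 9.566 km/s.

v ≈ 9.566 km/s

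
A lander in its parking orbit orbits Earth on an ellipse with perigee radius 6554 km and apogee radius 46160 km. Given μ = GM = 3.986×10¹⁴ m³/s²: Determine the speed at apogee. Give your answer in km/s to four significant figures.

Semi-major axis a = (r_p + r_a)/2 = 26357 km = 2.636×10⁷ m.
Vis-viva: v² = μ(2/r − 1/a) = 3.986×10¹⁴ × (4.333×10⁻⁸ − 3.794×10⁻⁸) = 2.147×10⁶ m²/s².
v = 1465 m/s = 1.465 km/s.

v ≈ 1.465 km/s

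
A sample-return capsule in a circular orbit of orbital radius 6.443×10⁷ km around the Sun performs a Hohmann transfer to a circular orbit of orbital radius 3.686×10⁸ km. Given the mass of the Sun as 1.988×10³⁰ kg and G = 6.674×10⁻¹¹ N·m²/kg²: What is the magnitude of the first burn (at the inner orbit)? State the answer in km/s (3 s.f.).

μ = GM = 6.674×10⁻¹¹ × 1.988×10³⁰ = 1.327×10²⁰ m³/s².
r₁ = 6.443×10⁷ km = 6.443×10¹⁰ m.
r₂ = 3.686×10⁸ km = 3.686×10¹¹ m.
Transfer ellipse a_t = (r₁ + r₂)/2 = 2.165×10¹¹ m.
At r₁: circular v_c1 = √(μ/r₁) = 45380 m/s; transfer-perihelion v_p = √[μ(2/r₁ − 1/a_t)] = 59210 m/s.
Δv₁ = v_p − v_c1 = 13830 m/s.
= 13.83 km/s.

Δv ≈ 13.8 km/s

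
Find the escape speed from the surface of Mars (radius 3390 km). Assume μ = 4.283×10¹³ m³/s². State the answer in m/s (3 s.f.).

v_esc ≈ 5030 m/s

r = R = 3.390×10⁶ m.
Escape speed v_esc = √(2μ/r) = √(2 × 4.283×10¹³ / 3.390×10⁶) = √(2.527×10⁷) = 5027 m/s.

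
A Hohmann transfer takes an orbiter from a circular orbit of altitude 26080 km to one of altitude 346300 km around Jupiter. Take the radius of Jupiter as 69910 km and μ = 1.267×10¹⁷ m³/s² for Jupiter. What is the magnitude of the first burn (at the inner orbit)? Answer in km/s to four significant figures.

r₁ = 69910 + 26080 = 95990 km = 9.5990×10⁷ m.
r₂ = 69910 + 346300 = 416210 km = 4.1621×10⁸ m.
Transfer ellipse a_t = (r₁ + r₂)/2 = 2.561×10⁸ m.
At r₁: circular v_c1 = √(μ/r₁) = 36330 m/s; transfer-perijove v_p = √[μ(2/r₁ − 1/a_t)] = 46320 m/s.
Δv₁ = v_p − v_c1 = 9985 m/s.
= 9.985 km/s.

Δv ≈ 9.985 km/s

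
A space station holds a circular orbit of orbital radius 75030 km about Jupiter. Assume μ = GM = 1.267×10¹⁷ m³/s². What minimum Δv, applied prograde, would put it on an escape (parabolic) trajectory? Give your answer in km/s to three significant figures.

Δv ≈ 17.0 km/s

r = 75030 km = 7.503×10⁷ m.
Circular speed v_c = √(μ/r) = 41090 m/s.
Escape speed v_esc = √(2μ/r) = √2 × v_c = 58110 m/s.
Δv = v_esc − v_c = 17020 m/s = 17.02 km/s.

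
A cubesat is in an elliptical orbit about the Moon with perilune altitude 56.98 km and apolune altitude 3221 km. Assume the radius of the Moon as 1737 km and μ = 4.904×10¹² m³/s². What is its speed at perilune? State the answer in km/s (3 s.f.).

r_p = 1737 + 56.98 = 1794.0 km = 1.7940×10⁶ m.
r_a = 1737 + 3221 = 4958.0 km = 4.9580×10⁶ m.
Semi-major axis a = (r_p + r_a)/2 = 3376.0 km = 3.376×10⁶ m.
Vis-viva: v² = μ(2/r − 1/a) = 4.904×10¹² × (1.115×10⁻⁶ − 2.962×10⁻⁷) = 4.015×10⁶ m²/s².
v = 2004 m/s = 2.004 km/s.

v ≈ 2.00 km/s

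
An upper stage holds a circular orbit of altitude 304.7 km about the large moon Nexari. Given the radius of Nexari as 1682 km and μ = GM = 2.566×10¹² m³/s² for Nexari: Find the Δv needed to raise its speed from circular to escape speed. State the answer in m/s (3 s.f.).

Δv ≈ 471 m/s

r = 1682 + 304.7 = 1986.7 km = 1.9867×10⁶ m.
Circular speed v_c = √(μ/r) = 1136 m/s.
Escape speed v_esc = √(2μ/r) = √2 × v_c = 1607 m/s.
Δv = v_esc − v_c = 470.7 m/s.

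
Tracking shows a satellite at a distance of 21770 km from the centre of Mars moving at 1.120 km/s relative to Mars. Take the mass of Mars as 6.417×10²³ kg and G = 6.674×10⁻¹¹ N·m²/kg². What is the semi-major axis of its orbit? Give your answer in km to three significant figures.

μ = GM = 6.674×10⁻¹¹ × 6.417×10²³ = 4.283×10¹³ m³/s².
r = 2.177×10⁷ m.
Vis-viva rearranged: 1/a = 2/r − v²/μ = 9.187×10⁻⁸ − 2.929×10⁻⁸ = 6.258×10⁻⁸ m⁻¹.
a = 1.598×10⁷ m = 15980 km.

a ≈ 16000 km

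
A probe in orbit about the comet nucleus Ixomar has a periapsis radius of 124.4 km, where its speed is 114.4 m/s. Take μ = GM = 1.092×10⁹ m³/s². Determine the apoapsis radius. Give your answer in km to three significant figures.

r_p = 1.244×10⁵ m.
Specific energy ε = v²/2 − μ/r = -2.234×10³ J/kg, so a = −μ/(2ε) = 2.444×10⁵ m.
The apsides satisfy r_p + r_a = 2a, so the apoapsis radius is 2a − r_p = 3.643×10⁵ m = 364.31 km.

apoapsis radius ≈ 364 km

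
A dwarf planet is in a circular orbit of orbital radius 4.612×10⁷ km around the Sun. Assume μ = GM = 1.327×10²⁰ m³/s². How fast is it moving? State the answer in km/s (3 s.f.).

r = 4.612×10⁷ km = 4.612×10¹⁰ m.
For a circular orbit v = √(μ/r) = √(1.327×10²⁰ / 4.612×10¹⁰) = √(2.877×10⁹) = 53640 m/s.
That is 53.64 km/s.

v ≈ 53.6 km/s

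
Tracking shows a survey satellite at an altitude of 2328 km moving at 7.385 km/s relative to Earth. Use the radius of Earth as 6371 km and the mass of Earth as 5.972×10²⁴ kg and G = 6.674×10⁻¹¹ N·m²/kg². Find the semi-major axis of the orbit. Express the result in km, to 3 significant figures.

a ≈ 10700 km

μ = GM = 6.674×10⁻¹¹ × 5.972×10²⁴ = 3.986×10¹⁴ m³/s².
r = 6371 + 2328 = 8699.0 km = 8.699×10⁶ m.
Specific orbital energy ε = v²/2 − μ/r = (7385)²/2 − 3.986×10¹⁴/8.699×10⁶ = -1.855×10⁷ J/kg.
Since ε = −μ/(2a), a = −μ/(2ε) = 1.074×10⁷ m = 10744 km.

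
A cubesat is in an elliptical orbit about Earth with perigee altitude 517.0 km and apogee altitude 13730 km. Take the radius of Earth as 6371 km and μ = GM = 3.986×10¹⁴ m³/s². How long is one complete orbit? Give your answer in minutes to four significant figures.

r_p = 6371 + 517.0 = 6888.0 km = 6.8880×10⁶ m.
r_a = 6371 + 13730 = 20101 km = 2.0101×10⁷ m.
Semi-major axis a = (r_p + r_a)/2 = (6888.0 + 20101)/2 = 13494 km = 1.349×10⁷ m.
By Kepler's third law T = 2π√(a³/μ) = 2π × 2.483×10³ = 1.560×10⁴ s.
= 260.0 minutes.

T ≈ 260.0 minutes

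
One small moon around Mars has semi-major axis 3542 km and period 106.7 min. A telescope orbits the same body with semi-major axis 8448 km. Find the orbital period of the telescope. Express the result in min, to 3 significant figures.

T₂ ≈ 393 min

Kepler's third law: T² ∝ a³, so T₂ = T₁ (a₂/a₁)^(3/2).
a₂/a₁ = 2.385, (a₂/a₁)^(3/2) = 3.683.
T₂ = 106.7 × 3.683 = 393.0 min.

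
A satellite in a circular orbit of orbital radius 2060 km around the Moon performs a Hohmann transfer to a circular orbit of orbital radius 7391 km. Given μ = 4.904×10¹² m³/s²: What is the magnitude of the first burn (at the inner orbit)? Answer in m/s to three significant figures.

r₁ = 2060 km = 2.060×10⁶ m.
r₂ = 7391 km = 7.391×10⁶ m.
Transfer ellipse a_t = (r₁ + r₂)/2 = 4.726×10⁶ m.
At r₁: circular v_c1 = √(μ/r₁) = 1543 m/s; transfer-perilune v_p = √[μ(2/r₁ − 1/a_t)] = 1930 m/s.
Δv₁ = v_p − v_c1 = 386.7 m/s.

Δv ≈ 387 m/s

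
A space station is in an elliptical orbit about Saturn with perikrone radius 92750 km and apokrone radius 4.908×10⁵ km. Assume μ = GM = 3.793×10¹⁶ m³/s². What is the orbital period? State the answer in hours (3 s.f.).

T ≈ 44.7 hours

Semi-major axis a = (r_p + r_a)/2 = (92750 + 4.9080×10⁵)/2 = 2.9178×10⁵ km = 2.918×10⁸ m.
By Kepler's third law T = 2π√(a³/μ) = 2π × 2.559×10⁴ = 1.608×10⁵ s.
= 44.66 hours.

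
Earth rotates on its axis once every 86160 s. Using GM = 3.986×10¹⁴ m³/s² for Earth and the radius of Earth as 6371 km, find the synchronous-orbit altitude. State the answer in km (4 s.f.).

h_sync ≈ 35790 km

A synchronous orbit has period T, so by Kepler's third law a = (μT²/4π²)^(1/3).
μT²/4π² = 3.986×10¹⁴ × (8.616×10⁴)² / 39.48 = 7.495×10²² m³.
a = 4.216×10⁷ m = 42163 km.
Altitude h = a − R = 42163 − 6371 = 35792 km.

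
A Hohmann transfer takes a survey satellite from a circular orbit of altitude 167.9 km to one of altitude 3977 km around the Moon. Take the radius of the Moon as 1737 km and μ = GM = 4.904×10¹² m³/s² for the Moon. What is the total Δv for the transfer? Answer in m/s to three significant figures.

Δv_total ≈ 632 m/s

r₁ = 1737 + 167.9 = 1904.9 km = 1.9049×10⁶ m.
r₂ = 1737 + 3977 = 5714.0 km = 5.7140×10⁶ m.
Transfer ellipse a_t = (r₁ + r₂)/2 = 3.809×10⁶ m.
At r₁: circular v_c1 = √(μ/r₁) = 1604 m/s; transfer-perilune v_p = √[μ(2/r₁ − 1/a_t)] = 1965 m/s.
Δv₁ = v_p − v_c1 = 360.6 m/s.
At r₂: circular v_c2 = √(μ/r₂) = 926.4 m/s; transfer-apolune v_a = √[μ(2/r₂ − 1/a_t)] = 655.1 m/s.
Δv₂ = v_c2 − v_a = 271.3 m/s.
Total Δv = Δv₁ + Δv₂ = 631.9 m/s.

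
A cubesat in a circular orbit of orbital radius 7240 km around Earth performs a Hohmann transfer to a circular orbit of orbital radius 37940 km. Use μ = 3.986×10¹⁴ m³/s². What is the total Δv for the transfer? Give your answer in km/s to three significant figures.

r₁ = 7240 km = 7.240×10⁶ m.
r₂ = 37940 km = 3.794×10⁷ m.
Transfer ellipse a_t = (r₁ + r₂)/2 = 2.259×10⁷ m.
At r₁: circular v_c1 = √(μ/r₁) = 7420 m/s; transfer-perigee v_p = √[μ(2/r₁ − 1/a_t)] = 9616 m/s.
Δv₁ = v_p − v_c1 = 2196 m/s.
At r₂: circular v_c2 = √(μ/r₂) = 3241 m/s; transfer-apogee v_a = √[μ(2/r₂ − 1/a_t)] = 1835 m/s.
Δv₂ = v_c2 − v_a = 1406 m/s.
Total Δv = Δv₁ + Δv₂ = 3602 m/s = 3.602 km/s.

Δv_total ≈ 3.60 km/s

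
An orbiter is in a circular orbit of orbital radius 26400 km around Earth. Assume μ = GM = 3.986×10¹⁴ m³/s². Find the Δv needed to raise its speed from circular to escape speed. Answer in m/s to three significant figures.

Δv ≈ 1610 m/s

r = 26400 km = 2.640×10⁷ m.
Circular speed v_c = √(μ/r) = 3886 m/s.
Escape speed v_esc = √(2μ/r) = √2 × v_c = 5495 m/s.
Δv = v_esc − v_c = 1610 m/s.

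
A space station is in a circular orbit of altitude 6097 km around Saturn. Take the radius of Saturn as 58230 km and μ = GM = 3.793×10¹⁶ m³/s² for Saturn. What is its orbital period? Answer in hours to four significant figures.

r = 58230 + 6097 = 64327 km = 6.4327×10⁷ m.
Kepler's third law: T = 2π√(r³/μ) = 2π√((6.433×10⁷)³ / 3.793×10¹⁶).
r³/μ = 7.018×10⁶ s², so T = 2π × 2.649×10³ = 1.664×10⁴ s.
Converting: 1.664×10⁴ s ÷ 3600 = 4.624 hours.

T ≈ 4.624 hours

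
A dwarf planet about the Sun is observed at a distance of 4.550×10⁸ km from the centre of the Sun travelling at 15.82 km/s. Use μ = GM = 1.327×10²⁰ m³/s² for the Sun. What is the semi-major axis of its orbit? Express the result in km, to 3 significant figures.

r = 4.550×10¹¹ m.
Vis-viva rearranged: 1/a = 2/r − v²/μ = 4.396×10⁻¹² − 1.886×10⁻¹² = 2.510×10⁻¹² m⁻¹.
a = 3.985×10¹¹ m = 3.9847×10⁸ km.

a ≈ 3.98×10⁸ km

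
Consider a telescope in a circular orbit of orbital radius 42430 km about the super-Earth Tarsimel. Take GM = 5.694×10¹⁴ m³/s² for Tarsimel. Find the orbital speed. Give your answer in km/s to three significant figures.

r = 42430 km = 4.243×10⁷ m.
For a circular orbit v = √(μ/r) = √(5.694×10¹⁴ / 4.243×10⁷) = √(1.342×10⁷) = 3663 m/s.
That is 3.663 km/s.

v ≈ 3.66 km/s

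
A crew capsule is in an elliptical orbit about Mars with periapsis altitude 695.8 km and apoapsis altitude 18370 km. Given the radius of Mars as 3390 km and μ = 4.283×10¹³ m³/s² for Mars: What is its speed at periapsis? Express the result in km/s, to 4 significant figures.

v ≈ 4.201 km/s

r_p = 3390 + 695.8 = 4085.8 km = 4.0858×10⁶ m.
r_a = 3390 + 18370 = 21760 km = 2.1760×10⁷ m.
Semi-major axis a = (r_p + r_a)/2 = 12923 km = 1.292×10⁷ m.
Vis-viva: v² = μ(2/r − 1/a) = 4.283×10¹³ × (4.895×10⁻⁷ − 7.738×10⁻⁸) = 1.765×10⁷ m²/s².
v = 4201 m/s = 4.201 km/s.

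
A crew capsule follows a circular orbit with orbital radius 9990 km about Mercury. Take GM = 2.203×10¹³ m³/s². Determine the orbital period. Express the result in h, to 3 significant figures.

r = 9990 km = 9.990×10⁶ m.
Kepler's third law: T = 2π√(r³/μ) = 2π√((9.990×10⁶)³ / 2.203×10¹³).
r³/μ = 4.526×10⁷ s², so T = 2π × 6.727×10³ = 4.227×10⁴ s.
Converting: 4.227×10⁴ s ÷ 3600 = 11.74 h.

T ≈ 11.7 h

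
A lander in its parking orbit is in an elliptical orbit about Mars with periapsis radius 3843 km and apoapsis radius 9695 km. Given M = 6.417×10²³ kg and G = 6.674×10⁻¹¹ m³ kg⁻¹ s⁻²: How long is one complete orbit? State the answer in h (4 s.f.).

μ = GM = 6.674×10⁻¹¹ × 6.417×10²³ = 4.283×10¹³ m³/s².
Semi-major axis a = (r_p + r_a)/2 = (3843.0 + 9695.0)/2 = 6769.0 km = 6.769×10⁶ m.
By Kepler's third law T = 2π√(a³/μ) = 2π × 2.691×10³ = 1.691×10⁴ s.
= 4.697 h.

T ≈ 4.697 h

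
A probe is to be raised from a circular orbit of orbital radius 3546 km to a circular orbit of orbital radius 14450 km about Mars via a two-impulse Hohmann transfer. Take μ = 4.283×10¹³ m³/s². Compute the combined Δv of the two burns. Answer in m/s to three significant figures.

Δv_total ≈ 1570 m/s

r₁ = 3546 km = 3.546×10⁶ m.
r₂ = 14450 km = 1.445×10⁷ m.
Transfer ellipse a_t = (r₁ + r₂)/2 = 8.998×10⁶ m.
At r₁: circular v_c1 = √(μ/r₁) = 3475 m/s; transfer-periapsis v_p = √[μ(2/r₁ − 1/a_t)] = 4404 m/s.
Δv₁ = v_p − v_c1 = 928.8 m/s.
At r₂: circular v_c2 = √(μ/r₂) = 1722 m/s; transfer-apoapsis v_a = √[μ(2/r₂ − 1/a_t)] = 1081 m/s.
Δv₂ = v_c2 − v_a = 640.9 m/s.
Total Δv = Δv₁ + Δv₂ = 1570 m/s.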